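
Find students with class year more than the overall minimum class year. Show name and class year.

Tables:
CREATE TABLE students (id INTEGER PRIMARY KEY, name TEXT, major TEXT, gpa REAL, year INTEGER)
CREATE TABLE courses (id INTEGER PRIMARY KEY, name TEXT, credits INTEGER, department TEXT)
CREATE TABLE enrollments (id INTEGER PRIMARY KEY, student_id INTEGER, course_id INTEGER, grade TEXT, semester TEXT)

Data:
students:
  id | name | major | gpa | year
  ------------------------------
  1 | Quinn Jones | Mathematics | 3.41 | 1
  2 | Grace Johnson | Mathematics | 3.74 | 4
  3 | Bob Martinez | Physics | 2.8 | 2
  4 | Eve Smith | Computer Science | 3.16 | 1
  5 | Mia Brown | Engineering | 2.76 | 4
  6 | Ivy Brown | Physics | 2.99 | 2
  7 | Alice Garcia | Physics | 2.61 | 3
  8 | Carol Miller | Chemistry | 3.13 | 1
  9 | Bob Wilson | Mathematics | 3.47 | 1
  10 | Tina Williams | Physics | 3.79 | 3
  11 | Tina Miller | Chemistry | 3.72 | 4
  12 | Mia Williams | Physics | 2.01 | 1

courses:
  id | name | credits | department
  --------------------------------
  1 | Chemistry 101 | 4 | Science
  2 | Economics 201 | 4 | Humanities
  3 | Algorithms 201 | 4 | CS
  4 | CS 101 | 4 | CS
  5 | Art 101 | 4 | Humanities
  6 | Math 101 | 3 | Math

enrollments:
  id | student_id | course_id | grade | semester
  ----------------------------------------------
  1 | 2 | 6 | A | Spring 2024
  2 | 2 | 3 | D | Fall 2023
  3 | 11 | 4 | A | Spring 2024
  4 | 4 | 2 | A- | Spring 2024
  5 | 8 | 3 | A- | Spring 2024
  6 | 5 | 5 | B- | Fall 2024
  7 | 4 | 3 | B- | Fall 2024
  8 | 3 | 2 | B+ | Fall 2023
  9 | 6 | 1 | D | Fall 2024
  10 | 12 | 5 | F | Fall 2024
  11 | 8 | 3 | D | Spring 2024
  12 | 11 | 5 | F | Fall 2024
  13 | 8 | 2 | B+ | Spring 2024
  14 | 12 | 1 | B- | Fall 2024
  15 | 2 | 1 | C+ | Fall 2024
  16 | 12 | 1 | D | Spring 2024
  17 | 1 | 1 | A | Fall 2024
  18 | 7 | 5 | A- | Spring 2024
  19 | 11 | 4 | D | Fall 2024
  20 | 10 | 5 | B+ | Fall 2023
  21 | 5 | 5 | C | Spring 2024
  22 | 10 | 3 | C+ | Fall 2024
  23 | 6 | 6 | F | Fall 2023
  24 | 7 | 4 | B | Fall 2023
SELECT name, year FROM students WHERE year > (SELECT MIN(year) FROM students)

Execution result:
name | year
Grace Johnson | 4
Bob Martinez | 2
Mia Brown | 4
Ivy Brown | 2
Alice Garcia | 3
Tina Williams | 3
Tina Miller | 4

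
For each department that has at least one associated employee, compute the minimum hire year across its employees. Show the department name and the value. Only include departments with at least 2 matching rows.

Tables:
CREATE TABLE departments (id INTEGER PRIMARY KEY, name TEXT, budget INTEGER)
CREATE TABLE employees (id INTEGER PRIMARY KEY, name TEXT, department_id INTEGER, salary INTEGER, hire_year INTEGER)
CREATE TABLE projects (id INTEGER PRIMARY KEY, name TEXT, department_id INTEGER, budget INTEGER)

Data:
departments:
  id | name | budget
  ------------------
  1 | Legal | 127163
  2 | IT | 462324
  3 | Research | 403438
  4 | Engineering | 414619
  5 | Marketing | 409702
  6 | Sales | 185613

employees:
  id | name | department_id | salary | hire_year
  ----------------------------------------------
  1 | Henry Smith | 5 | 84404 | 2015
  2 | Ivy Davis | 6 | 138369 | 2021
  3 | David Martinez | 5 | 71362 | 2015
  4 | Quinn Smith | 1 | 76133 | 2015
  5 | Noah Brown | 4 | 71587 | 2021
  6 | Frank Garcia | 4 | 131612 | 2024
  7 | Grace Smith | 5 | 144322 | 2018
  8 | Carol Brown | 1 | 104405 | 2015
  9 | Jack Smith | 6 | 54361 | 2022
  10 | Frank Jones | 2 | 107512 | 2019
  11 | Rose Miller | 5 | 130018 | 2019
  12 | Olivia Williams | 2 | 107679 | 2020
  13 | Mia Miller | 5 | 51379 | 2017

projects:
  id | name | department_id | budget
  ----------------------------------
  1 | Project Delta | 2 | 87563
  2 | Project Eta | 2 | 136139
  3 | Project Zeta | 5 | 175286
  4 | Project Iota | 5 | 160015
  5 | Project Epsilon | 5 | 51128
SELECT p.name, MIN(c.hire_year) AS min_hire_year FROM employees c JOIN departments p ON c.department_id = p.id GROUP BY p.id, p.name HAVING COUNT(*) >= 2

Execution result:
name | min_hire_year
Legal | 2015
IT | 2019
Engineering | 2021
Marketing | 2015
Sales | 2021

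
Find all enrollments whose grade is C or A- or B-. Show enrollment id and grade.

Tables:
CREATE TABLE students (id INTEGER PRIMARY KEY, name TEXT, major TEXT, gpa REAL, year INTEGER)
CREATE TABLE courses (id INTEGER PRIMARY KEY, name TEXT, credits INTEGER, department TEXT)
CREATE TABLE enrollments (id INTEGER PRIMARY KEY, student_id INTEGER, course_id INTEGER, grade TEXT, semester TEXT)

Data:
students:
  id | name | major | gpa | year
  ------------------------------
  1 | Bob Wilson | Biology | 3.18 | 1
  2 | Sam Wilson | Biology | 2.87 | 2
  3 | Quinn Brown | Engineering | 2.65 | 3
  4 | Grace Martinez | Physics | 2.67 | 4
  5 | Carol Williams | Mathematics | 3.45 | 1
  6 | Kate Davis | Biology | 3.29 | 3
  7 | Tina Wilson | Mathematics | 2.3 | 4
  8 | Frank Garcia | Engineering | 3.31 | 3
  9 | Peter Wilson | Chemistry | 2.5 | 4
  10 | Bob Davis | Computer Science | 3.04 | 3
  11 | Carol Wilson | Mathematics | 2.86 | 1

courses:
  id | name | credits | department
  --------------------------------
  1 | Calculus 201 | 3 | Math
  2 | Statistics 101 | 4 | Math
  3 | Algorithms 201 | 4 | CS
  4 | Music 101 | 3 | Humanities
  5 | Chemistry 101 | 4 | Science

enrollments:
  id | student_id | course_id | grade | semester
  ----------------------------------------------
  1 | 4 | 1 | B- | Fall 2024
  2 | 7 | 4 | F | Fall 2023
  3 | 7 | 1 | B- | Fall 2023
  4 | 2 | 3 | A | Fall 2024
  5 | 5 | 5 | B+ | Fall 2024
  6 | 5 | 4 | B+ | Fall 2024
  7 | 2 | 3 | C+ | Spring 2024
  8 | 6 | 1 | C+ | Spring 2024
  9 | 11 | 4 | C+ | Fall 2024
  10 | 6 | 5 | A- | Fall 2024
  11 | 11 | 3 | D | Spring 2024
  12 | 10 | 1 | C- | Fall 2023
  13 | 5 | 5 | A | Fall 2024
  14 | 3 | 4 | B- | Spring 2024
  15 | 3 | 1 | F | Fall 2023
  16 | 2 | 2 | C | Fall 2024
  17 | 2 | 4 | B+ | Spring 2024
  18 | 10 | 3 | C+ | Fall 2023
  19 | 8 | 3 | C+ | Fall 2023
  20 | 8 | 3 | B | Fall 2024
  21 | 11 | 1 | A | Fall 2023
SELECT id, grade FROM enrollments WHERE grade IN ('C', 'A-', 'B-')

Execution result:
id | grade
1 | B-
3 | B-
10 | A-
14 | B-
16 | C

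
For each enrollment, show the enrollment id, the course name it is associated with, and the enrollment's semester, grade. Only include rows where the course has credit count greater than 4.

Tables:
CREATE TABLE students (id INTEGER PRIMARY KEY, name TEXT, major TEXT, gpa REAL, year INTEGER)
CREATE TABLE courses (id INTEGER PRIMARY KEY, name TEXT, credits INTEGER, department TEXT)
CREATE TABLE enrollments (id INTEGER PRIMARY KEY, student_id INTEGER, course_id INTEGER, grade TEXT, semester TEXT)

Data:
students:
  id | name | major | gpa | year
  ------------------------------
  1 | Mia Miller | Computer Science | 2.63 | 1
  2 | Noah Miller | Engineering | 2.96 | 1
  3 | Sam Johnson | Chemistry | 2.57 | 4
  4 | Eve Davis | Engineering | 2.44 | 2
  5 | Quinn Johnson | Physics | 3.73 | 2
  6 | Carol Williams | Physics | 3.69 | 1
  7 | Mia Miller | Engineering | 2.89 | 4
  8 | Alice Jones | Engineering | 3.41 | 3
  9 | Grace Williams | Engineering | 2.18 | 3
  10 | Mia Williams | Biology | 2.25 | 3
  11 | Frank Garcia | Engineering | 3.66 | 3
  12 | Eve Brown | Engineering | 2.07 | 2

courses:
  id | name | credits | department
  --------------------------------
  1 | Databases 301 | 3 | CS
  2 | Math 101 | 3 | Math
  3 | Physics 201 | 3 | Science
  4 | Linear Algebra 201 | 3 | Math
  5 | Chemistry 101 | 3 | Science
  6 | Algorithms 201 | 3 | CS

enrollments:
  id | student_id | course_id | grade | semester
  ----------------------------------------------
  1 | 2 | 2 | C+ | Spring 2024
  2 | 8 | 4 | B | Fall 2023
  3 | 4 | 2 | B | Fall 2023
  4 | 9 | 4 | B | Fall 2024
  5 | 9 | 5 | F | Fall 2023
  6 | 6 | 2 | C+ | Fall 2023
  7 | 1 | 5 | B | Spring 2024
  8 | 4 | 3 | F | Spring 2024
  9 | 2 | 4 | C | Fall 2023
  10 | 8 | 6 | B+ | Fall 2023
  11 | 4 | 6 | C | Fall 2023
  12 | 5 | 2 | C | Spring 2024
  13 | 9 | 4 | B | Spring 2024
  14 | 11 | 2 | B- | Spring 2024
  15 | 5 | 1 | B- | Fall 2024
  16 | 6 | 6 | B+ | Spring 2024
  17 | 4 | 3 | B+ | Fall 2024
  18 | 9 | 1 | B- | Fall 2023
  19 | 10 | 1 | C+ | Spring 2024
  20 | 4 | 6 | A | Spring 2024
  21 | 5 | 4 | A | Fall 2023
SELECT c.id, p.name AS course, c.semester, c.grade FROM enrollments c JOIN courses p ON c.course_id = p.id WHERE p.credits > 4

Execution result:
(no rows)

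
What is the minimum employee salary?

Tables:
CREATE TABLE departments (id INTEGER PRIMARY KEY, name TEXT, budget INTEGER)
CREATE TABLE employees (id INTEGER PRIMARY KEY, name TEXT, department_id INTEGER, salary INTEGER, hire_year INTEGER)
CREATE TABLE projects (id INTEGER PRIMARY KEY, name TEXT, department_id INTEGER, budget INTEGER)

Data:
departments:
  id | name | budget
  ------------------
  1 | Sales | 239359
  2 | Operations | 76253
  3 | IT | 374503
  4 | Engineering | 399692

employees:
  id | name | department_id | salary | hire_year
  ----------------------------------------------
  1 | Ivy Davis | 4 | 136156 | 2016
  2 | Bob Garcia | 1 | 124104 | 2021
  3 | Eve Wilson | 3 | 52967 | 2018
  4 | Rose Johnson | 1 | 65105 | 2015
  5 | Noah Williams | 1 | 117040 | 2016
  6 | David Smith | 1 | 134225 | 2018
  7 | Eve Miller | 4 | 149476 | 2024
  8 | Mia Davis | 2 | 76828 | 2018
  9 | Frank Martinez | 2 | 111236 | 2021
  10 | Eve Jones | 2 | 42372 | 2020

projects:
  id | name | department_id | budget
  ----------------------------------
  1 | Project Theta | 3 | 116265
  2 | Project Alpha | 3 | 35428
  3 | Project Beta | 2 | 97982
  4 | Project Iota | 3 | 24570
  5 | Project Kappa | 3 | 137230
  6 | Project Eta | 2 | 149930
SELECT MIN(salary) FROM employees

Execution result:
42372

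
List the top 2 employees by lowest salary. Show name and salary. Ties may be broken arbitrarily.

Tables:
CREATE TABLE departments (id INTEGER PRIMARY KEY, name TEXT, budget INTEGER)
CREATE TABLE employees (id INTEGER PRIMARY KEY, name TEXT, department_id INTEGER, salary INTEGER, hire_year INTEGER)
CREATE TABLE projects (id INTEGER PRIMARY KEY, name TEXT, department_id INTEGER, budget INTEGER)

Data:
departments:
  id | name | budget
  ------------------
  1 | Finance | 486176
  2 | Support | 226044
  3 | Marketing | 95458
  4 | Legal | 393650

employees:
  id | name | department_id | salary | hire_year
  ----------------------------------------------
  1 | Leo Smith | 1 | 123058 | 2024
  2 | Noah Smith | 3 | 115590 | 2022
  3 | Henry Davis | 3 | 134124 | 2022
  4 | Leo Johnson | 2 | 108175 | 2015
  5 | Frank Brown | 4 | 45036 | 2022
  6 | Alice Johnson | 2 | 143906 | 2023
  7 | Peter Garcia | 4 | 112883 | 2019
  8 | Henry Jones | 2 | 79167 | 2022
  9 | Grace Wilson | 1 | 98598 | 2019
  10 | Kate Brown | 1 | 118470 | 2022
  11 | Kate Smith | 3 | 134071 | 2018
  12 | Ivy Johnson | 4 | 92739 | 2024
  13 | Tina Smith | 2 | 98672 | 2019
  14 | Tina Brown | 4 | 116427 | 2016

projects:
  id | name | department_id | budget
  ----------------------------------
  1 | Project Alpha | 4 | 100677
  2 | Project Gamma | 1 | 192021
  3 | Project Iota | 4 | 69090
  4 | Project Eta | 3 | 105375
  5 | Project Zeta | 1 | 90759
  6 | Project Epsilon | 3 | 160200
SELECT name, salary FROM employees ORDER BY salary ASC LIMIT 2

Execution result:
name | salary
Frank Brown | 45036
Henry Jones | 79167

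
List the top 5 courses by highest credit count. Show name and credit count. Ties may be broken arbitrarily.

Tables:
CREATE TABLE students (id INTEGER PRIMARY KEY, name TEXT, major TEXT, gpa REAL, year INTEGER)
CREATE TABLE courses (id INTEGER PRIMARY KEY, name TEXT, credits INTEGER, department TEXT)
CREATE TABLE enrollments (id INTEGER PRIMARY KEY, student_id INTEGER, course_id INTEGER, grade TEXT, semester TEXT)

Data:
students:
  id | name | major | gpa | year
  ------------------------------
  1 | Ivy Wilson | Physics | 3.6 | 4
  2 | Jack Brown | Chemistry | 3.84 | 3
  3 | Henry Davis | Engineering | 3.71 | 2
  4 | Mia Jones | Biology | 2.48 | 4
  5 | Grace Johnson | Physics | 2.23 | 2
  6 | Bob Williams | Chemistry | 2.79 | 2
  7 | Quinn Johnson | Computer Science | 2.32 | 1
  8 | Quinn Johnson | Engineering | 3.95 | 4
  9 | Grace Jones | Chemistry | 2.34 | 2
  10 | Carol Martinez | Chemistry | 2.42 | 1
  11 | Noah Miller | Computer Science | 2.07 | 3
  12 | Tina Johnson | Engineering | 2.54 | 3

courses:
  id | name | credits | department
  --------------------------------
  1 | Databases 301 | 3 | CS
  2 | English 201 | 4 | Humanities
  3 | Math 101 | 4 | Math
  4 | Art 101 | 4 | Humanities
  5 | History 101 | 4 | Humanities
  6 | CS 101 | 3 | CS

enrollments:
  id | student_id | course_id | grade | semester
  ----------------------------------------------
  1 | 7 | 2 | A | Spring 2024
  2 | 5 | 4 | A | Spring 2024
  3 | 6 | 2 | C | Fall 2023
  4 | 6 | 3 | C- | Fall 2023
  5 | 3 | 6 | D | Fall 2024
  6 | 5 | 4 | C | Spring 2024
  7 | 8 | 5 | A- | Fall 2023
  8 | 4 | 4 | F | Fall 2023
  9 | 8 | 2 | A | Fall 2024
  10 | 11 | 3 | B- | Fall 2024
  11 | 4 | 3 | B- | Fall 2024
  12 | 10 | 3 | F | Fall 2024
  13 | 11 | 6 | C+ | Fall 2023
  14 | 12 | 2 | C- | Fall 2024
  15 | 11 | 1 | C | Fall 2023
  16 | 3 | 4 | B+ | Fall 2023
SELECT name, credits FROM courses ORDER BY credits DESC LIMIT 5

Execution result:
name | credits
English 201 | 4
Math 101 | 4
Art 101 | 4
History 101 | 4
Databases 301 | 3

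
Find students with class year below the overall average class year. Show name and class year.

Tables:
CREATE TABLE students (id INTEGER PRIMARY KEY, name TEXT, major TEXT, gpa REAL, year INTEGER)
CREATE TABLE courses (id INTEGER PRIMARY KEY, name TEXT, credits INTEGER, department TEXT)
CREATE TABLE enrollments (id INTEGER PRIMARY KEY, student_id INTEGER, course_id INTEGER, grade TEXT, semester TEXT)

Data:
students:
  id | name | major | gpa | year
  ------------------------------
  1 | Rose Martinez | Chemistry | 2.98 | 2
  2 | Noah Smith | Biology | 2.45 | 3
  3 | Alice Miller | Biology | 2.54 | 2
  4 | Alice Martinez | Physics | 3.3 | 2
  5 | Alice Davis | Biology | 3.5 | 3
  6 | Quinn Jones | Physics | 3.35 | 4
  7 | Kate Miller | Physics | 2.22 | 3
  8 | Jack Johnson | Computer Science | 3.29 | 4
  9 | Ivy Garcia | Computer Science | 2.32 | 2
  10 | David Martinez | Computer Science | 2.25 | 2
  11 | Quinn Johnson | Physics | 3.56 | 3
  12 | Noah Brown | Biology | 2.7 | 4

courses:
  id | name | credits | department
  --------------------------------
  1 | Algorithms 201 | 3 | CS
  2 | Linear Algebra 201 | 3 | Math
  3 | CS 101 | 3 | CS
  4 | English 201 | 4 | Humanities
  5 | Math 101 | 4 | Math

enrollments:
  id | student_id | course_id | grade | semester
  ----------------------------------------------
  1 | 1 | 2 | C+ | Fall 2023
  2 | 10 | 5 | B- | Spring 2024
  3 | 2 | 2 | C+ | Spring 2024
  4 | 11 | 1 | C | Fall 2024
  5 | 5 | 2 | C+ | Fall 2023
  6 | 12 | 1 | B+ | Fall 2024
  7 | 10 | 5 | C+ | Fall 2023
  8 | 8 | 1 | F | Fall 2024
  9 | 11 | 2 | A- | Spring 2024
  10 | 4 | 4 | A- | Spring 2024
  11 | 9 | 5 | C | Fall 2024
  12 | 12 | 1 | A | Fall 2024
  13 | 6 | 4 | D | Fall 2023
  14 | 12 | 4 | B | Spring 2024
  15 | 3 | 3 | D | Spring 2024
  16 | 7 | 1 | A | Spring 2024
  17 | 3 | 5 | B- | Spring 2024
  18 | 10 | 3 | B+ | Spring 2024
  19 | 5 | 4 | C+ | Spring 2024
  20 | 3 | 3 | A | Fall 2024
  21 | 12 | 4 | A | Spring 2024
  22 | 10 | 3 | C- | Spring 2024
SELECT name, year FROM students WHERE year < (SELECT AVG(year) FROM students)

Execution result:
name | year
Rose Martinez | 2
Alice Miller | 2
Alice Martinez | 2
Ivy Garcia | 2
David Martinez | 2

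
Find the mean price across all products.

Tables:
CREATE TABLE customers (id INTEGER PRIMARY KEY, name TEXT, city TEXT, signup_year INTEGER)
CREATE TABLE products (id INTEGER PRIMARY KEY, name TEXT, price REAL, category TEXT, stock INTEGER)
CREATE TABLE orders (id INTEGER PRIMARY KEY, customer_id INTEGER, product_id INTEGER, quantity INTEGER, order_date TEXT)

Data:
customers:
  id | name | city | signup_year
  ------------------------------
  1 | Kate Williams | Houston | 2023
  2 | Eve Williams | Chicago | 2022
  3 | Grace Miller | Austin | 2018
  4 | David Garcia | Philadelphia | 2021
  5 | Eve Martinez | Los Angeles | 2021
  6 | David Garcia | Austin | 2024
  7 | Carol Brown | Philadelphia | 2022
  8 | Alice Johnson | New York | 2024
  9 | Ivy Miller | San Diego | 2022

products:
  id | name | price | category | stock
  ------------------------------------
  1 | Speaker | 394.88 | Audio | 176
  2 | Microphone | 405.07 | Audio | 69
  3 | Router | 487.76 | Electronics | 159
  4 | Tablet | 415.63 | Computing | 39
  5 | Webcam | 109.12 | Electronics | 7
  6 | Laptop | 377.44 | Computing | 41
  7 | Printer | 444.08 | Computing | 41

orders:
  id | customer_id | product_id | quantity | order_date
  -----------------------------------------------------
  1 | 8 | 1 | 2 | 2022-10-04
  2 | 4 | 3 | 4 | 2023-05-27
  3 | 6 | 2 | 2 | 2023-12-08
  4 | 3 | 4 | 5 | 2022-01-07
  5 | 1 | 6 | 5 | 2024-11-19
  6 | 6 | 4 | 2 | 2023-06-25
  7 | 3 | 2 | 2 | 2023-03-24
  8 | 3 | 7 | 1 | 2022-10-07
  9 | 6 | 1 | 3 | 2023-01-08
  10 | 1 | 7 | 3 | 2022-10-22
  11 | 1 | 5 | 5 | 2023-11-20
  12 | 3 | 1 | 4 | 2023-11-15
SELECT AVG(price) FROM products

Execution result:
376.28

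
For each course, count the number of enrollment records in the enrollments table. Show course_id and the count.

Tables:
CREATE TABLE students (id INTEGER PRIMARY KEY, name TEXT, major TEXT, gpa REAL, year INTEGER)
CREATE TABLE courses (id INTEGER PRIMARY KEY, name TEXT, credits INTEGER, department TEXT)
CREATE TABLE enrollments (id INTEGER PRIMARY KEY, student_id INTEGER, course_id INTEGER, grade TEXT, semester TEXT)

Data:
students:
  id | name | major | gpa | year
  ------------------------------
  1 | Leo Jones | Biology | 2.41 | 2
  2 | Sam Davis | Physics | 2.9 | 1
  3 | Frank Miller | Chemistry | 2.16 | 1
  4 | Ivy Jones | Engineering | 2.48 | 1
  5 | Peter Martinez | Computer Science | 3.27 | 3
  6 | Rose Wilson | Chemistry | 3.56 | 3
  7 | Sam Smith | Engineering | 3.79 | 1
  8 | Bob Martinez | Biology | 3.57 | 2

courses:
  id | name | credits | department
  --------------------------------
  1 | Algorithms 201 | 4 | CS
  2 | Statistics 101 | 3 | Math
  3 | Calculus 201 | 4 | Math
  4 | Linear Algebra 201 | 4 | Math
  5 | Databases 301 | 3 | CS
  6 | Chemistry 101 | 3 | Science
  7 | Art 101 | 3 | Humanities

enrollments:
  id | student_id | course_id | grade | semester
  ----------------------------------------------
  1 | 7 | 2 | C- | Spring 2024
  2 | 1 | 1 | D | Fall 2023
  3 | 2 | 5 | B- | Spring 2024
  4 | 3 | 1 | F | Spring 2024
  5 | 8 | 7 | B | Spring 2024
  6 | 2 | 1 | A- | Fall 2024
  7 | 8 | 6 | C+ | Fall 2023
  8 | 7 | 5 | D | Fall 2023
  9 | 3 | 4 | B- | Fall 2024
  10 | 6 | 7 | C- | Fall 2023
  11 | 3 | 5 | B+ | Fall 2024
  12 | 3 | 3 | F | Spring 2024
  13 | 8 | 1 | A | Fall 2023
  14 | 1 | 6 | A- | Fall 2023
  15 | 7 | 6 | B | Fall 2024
SELECT course_id, COUNT(*) AS enrollment_count FROM enrollments GROUP BY course_id

Execution result:
course_id | enrollment_count
1 | 4
2 | 1
3 | 1
4 | 1
5 | 3
6 | 3
7 | 2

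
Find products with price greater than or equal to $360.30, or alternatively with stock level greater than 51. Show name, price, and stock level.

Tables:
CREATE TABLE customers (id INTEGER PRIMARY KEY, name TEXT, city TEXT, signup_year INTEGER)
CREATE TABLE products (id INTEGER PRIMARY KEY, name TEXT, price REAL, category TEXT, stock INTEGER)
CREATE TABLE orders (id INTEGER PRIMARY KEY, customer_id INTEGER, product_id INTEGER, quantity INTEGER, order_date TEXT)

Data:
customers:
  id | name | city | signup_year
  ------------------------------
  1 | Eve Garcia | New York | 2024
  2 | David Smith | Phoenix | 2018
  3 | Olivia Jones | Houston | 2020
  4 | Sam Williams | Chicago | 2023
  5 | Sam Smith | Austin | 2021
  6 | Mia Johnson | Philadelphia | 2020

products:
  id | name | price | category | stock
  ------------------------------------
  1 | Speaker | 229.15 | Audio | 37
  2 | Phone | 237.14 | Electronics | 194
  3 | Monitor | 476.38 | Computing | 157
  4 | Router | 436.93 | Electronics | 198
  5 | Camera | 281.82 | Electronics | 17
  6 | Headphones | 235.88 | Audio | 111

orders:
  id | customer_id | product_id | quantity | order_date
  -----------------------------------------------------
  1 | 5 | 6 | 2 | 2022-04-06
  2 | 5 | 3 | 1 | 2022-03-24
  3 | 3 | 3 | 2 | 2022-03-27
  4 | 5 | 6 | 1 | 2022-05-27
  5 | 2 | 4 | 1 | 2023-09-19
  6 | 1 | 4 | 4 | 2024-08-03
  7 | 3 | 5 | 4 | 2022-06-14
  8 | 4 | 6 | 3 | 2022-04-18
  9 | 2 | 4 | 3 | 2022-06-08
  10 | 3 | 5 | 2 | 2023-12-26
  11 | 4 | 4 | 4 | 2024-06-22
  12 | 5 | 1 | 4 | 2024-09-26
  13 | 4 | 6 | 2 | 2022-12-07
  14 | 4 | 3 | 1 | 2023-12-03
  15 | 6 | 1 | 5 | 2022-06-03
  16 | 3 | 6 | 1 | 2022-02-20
SELECT name, price, stock FROM products WHERE price >= 360.3 OR stock > 51

Execution result:
name | price | stock
Phone | 237.14 | 194
Monitor | 476.38 | 157
Router | 436.93 | 198
Headphones | 235.88 | 111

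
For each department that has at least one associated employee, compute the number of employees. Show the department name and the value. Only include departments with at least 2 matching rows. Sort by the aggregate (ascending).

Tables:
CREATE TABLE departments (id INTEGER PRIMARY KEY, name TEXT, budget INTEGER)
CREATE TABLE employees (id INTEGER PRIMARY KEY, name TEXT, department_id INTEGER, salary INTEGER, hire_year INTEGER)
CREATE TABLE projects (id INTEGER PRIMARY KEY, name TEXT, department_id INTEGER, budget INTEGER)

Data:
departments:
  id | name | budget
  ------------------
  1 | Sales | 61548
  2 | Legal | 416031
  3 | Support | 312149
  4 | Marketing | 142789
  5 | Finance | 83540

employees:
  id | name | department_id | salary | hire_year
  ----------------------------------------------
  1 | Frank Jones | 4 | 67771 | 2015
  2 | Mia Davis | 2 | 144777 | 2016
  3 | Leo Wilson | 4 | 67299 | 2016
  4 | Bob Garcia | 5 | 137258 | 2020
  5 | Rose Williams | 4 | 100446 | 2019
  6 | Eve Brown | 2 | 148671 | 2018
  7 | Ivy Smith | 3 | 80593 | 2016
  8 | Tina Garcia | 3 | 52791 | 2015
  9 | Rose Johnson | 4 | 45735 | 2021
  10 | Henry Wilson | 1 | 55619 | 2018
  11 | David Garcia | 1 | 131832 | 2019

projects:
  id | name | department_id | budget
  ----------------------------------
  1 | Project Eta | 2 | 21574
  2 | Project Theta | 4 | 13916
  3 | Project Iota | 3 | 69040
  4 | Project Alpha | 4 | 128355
SELECT p.name, COUNT(*) AS n FROM employees c JOIN departments p ON c.department_id = p.id GROUP BY p.id, p.name HAVING COUNT(*) >= 2 ORDER BY n ASC

Execution result:
name | n
Sales | 2
Legal | 2
Support | 2
Marketing | 4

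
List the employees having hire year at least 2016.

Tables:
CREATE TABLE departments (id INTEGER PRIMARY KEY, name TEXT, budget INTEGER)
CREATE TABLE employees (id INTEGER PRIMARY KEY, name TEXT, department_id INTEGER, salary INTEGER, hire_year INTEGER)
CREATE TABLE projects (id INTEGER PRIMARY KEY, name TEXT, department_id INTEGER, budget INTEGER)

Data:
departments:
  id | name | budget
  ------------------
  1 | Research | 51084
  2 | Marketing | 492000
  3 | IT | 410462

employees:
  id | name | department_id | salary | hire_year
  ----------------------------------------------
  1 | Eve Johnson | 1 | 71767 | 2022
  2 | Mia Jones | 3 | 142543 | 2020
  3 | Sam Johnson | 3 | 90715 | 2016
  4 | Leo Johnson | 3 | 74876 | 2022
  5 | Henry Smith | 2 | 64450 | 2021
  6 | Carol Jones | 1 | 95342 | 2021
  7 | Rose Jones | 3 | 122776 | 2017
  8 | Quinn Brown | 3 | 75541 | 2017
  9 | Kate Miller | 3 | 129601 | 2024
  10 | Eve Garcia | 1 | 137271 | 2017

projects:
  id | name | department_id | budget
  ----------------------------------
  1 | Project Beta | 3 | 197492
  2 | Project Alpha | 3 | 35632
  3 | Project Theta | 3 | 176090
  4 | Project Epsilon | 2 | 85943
SELECT name, hire_year FROM employees WHERE hire_year >= 2016

Execution result:
name | hire_year
Eve Johnson | 2022
Mia Jones | 2020
Sam Johnson | 2016
Leo Johnson | 2022
Henry Smith | 2021
Carol Jones | 2021
Rose Jones | 2017
Quinn Brown | 2017
Kate Miller | 2024
Eve Garcia | 2017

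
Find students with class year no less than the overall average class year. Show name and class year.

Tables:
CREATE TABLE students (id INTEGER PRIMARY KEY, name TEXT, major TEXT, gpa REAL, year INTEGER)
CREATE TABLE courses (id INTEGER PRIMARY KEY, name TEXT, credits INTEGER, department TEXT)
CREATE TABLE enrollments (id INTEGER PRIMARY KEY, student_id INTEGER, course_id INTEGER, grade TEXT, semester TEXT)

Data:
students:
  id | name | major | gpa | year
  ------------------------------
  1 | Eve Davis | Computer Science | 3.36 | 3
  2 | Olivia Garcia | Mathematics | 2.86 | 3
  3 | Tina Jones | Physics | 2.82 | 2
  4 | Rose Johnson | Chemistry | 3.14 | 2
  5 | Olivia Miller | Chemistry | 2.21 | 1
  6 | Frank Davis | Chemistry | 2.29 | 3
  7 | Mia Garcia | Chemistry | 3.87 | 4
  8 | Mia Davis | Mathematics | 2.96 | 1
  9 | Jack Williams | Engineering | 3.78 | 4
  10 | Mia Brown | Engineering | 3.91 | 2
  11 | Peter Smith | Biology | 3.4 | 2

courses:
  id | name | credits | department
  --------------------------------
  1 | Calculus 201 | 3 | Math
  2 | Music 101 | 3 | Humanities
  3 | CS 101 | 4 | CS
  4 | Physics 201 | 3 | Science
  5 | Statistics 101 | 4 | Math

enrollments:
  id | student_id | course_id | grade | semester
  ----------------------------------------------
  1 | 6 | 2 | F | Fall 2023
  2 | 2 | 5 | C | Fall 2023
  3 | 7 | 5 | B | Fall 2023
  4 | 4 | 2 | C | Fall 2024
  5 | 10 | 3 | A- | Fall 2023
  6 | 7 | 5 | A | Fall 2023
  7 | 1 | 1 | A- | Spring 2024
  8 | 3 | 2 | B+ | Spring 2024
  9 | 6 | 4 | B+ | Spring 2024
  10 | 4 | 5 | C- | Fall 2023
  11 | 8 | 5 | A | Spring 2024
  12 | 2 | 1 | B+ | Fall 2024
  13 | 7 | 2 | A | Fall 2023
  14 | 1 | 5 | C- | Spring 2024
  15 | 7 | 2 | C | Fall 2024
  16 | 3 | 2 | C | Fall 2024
SELECT name, year FROM students WHERE year >= (SELECT AVG(year) FROM students)

Execution result:
name | year
Eve Davis | 3
Olivia Garcia | 3
Frank Davis | 3
Mia Garcia | 4
Jack Williams | 4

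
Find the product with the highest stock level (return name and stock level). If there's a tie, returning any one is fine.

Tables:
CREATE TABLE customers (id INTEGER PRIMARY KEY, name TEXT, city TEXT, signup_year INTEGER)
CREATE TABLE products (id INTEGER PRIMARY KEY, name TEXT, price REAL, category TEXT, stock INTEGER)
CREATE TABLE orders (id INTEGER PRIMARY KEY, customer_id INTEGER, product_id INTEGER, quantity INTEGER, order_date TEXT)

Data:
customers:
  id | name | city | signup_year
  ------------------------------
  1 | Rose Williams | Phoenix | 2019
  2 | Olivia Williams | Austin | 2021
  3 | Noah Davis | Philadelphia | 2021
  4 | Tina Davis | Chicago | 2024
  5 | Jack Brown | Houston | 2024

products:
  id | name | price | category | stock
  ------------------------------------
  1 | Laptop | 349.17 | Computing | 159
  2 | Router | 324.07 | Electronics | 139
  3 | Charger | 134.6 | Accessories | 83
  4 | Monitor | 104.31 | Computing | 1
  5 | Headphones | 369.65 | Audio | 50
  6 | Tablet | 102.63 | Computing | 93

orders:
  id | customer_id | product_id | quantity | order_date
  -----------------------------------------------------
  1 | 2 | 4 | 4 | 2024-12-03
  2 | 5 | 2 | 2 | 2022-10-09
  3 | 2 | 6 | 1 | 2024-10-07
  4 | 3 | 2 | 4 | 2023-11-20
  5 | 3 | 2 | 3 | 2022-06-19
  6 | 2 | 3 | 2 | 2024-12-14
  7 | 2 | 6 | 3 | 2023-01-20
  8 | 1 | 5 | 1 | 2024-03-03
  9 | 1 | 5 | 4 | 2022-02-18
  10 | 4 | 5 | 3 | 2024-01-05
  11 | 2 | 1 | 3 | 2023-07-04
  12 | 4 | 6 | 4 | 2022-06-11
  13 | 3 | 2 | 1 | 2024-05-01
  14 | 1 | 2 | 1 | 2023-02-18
SELECT name, stock FROM products ORDER BY stock DESC LIMIT 1

Execution result:
name | stock
Laptop | 159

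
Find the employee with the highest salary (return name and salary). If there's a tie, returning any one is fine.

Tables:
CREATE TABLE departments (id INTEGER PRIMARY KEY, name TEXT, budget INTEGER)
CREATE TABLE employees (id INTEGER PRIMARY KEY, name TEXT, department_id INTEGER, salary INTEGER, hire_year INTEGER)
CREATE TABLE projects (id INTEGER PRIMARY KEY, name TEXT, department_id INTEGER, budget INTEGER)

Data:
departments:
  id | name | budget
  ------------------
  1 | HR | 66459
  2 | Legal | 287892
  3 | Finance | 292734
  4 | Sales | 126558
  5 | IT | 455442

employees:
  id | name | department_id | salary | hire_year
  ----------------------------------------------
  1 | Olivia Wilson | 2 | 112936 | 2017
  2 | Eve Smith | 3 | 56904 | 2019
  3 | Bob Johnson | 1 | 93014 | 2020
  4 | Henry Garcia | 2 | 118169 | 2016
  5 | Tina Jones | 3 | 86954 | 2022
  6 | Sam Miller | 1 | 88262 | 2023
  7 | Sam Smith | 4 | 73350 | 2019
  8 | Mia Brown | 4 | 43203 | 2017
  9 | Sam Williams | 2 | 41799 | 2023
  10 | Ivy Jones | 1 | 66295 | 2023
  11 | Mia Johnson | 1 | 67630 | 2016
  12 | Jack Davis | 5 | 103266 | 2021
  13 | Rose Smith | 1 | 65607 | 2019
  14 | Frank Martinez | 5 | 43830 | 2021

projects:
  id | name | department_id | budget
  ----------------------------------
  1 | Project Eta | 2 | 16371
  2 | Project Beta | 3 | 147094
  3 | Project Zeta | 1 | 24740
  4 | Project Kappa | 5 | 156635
SELECT name, salary FROM employees ORDER BY salary DESC LIMIT 1

Execution result:
name | salary
Henry Garcia | 118169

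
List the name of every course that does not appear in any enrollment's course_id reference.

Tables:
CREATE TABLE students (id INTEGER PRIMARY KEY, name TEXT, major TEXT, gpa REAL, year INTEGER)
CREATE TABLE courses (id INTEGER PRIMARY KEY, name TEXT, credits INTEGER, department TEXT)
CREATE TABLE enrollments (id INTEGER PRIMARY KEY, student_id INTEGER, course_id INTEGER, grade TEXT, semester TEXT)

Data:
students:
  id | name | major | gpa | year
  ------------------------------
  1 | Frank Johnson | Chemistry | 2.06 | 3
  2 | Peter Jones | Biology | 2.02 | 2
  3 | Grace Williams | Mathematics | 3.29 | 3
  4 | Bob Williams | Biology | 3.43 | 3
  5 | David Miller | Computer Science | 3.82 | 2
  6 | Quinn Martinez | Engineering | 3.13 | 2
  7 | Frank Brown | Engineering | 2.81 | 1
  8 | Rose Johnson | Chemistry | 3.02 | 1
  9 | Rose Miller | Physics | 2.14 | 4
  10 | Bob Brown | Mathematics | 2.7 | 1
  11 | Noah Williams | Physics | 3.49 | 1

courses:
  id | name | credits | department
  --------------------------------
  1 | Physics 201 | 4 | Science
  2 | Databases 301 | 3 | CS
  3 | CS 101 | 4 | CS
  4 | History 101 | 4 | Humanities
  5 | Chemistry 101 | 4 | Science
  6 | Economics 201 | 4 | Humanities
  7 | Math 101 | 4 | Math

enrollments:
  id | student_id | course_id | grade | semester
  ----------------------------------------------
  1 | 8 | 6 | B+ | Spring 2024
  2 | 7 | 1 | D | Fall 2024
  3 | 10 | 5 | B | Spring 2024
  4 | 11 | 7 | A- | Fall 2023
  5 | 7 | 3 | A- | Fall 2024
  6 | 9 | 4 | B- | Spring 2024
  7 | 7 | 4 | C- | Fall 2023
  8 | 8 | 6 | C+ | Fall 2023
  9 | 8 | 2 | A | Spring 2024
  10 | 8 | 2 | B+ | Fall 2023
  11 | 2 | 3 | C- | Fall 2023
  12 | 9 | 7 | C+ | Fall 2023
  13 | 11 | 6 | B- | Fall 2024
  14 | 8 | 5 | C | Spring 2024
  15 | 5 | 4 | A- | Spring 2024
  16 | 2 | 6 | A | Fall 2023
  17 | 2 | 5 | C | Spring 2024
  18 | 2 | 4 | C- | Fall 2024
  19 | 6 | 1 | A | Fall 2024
SELECT p.name FROM courses p LEFT JOIN enrollments c ON c.course_id = p.id WHERE c.id IS NULL

Execution result:
(no rows)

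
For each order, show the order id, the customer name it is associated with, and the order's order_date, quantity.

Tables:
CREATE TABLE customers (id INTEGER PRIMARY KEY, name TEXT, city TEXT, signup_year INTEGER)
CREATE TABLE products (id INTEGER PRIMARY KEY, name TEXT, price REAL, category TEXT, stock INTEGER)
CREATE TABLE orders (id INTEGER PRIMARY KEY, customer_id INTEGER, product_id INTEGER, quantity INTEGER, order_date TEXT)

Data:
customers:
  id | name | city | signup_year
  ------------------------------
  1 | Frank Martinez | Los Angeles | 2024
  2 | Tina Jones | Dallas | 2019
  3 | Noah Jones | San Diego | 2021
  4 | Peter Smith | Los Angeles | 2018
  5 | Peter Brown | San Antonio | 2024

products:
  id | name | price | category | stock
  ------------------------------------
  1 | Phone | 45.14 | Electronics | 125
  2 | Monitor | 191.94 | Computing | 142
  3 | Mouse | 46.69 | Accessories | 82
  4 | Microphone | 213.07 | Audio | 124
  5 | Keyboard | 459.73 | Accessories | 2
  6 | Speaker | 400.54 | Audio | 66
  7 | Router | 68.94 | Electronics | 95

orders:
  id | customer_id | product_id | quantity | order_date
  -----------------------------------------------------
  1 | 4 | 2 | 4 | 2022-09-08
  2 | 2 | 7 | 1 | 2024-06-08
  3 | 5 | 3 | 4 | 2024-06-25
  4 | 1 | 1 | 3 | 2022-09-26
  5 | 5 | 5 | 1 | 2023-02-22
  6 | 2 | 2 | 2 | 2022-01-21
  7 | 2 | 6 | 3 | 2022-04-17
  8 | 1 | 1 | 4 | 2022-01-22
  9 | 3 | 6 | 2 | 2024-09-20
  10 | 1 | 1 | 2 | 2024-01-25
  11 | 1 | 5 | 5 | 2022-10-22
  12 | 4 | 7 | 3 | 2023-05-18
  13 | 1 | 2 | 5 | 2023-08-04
SELECT c.id, p.name AS customer, c.order_date, c.quantity FROM orders c JOIN customers p ON c.customer_id = p.id

Execution result:
id | customer | order_date | quantity
1 | Peter Smith | 2022-09-08 | 4
2 | Tina Jones | 2024-06-08 | 1
3 | Peter Brown | 2024-06-25 | 4
4 | Frank Martinez | 2022-09-26 | 3
5 | Peter Brown | 2023-02-22 | 1
6 | Tina Jones | 2022-01-21 | 2
7 | Tina Jones | 2022-04-17 | 3
8 | Frank Martinez | 2022-01-22 | 4
9 | Noah Jones | 2024-09-20 | 2
10 | Frank Martinez | 2024-01-25 | 2
11 | Frank Martinez | 2022-10-22 | 5
12 | Peter Smith | 2023-05-18 | 3
13 | Frank Martinez | 2023-08-04 | 5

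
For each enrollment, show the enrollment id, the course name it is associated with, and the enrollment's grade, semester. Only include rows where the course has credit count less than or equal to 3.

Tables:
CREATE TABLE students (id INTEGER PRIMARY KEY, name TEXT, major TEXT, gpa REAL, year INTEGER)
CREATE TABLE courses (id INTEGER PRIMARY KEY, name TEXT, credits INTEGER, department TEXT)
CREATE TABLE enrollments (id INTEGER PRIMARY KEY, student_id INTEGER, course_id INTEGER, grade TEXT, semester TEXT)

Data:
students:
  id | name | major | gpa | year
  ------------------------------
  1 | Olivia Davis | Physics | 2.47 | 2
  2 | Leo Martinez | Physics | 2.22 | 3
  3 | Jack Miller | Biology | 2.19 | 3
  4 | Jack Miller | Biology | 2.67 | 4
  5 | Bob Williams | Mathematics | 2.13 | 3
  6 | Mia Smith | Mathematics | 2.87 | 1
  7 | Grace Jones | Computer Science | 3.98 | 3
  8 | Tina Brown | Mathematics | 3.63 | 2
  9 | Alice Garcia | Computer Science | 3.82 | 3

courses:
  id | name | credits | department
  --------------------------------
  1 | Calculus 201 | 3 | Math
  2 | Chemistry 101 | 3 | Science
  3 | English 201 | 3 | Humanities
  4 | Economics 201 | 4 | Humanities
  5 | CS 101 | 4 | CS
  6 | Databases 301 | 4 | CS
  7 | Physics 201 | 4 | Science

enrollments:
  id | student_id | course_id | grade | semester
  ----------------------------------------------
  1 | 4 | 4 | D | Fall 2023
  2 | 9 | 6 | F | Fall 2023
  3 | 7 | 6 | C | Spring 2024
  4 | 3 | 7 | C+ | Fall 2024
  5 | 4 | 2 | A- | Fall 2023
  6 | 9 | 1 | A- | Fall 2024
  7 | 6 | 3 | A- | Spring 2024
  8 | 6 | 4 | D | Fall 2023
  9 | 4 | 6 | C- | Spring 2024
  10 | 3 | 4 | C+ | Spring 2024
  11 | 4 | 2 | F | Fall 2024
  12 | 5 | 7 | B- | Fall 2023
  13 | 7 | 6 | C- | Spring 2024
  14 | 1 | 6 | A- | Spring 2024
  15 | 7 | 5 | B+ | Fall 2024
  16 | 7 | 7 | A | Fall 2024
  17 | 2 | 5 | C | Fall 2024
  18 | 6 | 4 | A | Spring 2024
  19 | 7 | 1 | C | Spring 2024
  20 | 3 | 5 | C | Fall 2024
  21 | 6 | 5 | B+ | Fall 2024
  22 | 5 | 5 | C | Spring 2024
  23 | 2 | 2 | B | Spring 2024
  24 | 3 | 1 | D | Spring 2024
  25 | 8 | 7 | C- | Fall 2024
SELECT c.id, p.name AS course, c.grade, c.semester FROM enrollments c JOIN courses p ON c.course_id = p.id WHERE p.credits <= 3

Execution result:
id | course | grade | semester
5 | Chemistry 101 | A- | Fall 2023
6 | Calculus 201 | A- | Fall 2024
7 | English 201 | A- | Spring 2024
11 | Chemistry 101 | F | Fall 2024
19 | Calculus 201 | C | Spring 2024
23 | Chemistry 101 | B | Spring 2024
24 | Calculus 201 | D | Spring 2024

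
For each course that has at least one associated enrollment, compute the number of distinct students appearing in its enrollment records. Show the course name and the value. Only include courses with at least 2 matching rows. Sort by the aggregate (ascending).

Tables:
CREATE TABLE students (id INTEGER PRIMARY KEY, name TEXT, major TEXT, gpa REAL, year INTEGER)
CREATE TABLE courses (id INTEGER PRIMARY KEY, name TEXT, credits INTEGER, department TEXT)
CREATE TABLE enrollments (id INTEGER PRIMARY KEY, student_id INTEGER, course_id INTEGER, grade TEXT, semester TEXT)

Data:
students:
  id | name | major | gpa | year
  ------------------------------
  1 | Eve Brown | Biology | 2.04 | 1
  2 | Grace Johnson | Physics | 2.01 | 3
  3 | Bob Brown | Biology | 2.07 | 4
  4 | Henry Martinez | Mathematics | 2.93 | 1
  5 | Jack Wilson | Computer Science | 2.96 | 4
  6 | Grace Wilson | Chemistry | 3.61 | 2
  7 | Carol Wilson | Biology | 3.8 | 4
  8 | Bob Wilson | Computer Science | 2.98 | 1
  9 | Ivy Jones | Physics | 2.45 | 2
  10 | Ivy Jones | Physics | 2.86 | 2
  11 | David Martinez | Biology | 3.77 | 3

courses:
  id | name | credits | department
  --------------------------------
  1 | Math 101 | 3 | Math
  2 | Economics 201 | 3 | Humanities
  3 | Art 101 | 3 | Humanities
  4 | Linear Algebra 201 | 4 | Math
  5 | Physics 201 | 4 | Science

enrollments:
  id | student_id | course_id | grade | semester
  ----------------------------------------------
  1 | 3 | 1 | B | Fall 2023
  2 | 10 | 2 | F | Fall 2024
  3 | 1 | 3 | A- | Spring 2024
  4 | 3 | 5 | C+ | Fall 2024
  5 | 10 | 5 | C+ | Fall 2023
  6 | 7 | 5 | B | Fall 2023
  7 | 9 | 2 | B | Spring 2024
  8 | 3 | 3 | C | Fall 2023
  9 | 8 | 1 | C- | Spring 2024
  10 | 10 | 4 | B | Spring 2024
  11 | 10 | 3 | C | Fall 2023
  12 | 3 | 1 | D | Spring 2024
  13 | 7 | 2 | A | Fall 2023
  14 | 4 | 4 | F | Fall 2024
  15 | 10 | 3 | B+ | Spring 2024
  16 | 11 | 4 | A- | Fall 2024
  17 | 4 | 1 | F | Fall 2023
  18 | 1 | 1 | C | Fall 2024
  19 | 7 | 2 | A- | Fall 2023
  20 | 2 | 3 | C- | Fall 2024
SELECT p.name, COUNT(DISTINCT c.student_id) AS distinct_student_count FROM enrollments c JOIN courses p ON c.course_id = p.id GROUP BY p.id, p.name HAVING COUNT(*) >= 2 ORDER BY distinct_student_count ASC

Execution result:
name | distinct_student_count
Economics 201 | 3
Linear Algebra 201 | 3
Physics 201 | 3
Math 101 | 4
Art 101 | 4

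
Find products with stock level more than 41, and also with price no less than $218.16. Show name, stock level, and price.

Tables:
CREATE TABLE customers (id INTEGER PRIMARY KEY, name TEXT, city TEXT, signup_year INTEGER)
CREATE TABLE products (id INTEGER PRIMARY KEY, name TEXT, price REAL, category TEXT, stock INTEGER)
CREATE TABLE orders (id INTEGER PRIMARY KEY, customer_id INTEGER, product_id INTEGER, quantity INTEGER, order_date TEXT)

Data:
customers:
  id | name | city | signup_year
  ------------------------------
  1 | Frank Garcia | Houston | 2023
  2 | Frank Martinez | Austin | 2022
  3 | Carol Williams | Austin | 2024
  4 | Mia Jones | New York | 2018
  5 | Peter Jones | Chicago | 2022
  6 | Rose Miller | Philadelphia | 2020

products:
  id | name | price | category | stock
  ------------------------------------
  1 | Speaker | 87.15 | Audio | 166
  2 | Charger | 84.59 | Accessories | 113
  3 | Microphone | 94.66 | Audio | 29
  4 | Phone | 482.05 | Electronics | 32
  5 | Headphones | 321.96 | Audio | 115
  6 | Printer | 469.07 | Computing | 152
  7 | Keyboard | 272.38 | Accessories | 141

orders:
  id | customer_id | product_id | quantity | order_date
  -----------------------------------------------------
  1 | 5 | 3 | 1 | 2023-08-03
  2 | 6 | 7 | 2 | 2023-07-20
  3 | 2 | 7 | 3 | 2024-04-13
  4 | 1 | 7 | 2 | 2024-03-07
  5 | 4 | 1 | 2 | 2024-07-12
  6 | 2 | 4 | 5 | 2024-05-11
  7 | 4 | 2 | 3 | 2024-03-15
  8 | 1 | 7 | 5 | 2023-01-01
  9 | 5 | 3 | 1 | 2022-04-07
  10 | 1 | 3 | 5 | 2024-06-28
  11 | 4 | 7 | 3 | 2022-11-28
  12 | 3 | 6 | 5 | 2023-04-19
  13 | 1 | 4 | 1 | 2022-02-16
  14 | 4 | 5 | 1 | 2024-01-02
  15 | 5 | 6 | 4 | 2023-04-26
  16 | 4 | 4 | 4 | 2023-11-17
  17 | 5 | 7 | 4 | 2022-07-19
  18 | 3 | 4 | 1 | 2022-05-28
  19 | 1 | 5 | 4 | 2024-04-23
SELECT name, stock, price FROM products WHERE stock > 41 AND price >= 218.16

Execution result:
name | stock | price
Headphones | 115 | 321.96
Printer | 152 | 469.07
Keyboard | 141 | 272.38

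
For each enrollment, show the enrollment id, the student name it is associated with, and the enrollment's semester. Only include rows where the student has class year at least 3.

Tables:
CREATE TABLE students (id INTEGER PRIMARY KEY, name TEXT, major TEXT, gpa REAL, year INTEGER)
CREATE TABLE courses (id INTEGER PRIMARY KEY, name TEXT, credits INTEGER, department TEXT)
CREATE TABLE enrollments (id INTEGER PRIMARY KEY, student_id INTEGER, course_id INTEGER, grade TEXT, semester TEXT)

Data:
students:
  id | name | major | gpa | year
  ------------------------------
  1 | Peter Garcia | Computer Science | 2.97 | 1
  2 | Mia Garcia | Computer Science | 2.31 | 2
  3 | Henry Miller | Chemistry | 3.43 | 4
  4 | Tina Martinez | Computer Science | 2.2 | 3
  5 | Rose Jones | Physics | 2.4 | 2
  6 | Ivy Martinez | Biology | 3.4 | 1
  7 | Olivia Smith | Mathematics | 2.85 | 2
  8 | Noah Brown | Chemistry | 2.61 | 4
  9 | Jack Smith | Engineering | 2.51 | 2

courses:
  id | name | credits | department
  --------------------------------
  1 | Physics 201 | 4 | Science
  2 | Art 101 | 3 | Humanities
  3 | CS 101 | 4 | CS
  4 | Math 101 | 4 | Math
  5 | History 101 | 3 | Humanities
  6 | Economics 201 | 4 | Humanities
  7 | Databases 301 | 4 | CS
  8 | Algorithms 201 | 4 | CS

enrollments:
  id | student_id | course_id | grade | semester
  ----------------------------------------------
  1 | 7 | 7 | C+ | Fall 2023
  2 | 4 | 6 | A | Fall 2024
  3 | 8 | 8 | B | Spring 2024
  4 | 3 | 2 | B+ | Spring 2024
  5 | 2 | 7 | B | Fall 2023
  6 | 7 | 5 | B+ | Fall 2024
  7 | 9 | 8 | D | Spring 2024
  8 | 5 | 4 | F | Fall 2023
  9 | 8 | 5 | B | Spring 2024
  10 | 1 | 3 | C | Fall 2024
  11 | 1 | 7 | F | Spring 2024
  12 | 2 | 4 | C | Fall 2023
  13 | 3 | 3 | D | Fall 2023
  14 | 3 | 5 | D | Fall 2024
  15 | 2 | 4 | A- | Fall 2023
SELECT c.id, p.name AS student, c.semester FROM enrollments c JOIN students p ON c.student_id = p.id WHERE p.year >= 3

Execution result:
id | student | semester
2 | Tina Martinez | Fall 2024
3 | Noah Brown | Spring 2024
4 | Henry Miller | Spring 2024
9 | Noah Brown | Spring 2024
13 | Henry Miller | Fall 2023
14 | Henry Miller | Fall 2024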